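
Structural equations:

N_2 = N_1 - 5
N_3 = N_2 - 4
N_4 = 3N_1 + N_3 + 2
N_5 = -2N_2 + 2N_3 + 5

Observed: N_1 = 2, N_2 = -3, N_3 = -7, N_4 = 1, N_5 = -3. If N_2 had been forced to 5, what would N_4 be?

Under do(N_2=5), the mechanism N_2 = N_1 - 5 is discarded; N_2 is fixed at 5.
N_3 = N_2 - 4  [with N_2=5]  = 1
N_4 = 3N_1 + N_3 + 2  [with N_1=2, N_3=1]  = 9

9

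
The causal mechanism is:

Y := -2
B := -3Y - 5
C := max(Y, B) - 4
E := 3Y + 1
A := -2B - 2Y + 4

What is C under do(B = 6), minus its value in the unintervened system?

5

The intervention breaks the incoming arrows to B: B := -3Y - 5 no longer applies, and B = 6.
C = max(Y, B) - 4  [with Y=-2, B=6]  = 2
Without intervention: B = -3Y - 5  [with Y=-2]  = 1; C = max(Y, B) - 4  [with Y=-2, B=1]  = -3.
Change = 2 − (-3) = 5.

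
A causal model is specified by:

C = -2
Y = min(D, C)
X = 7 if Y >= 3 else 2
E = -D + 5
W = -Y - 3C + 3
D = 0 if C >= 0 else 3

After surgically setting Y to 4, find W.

5

Intervening sets Y = 4 and removes its equation (Y = min(D, C)).
W = -Y - 3C + 3  [with Y=4, C=-2]  = 5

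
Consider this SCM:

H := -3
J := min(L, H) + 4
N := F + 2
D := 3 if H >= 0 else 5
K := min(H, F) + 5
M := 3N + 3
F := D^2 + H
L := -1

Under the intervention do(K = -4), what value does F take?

do(K=-4) replaces the equation K := min(H, F) + 5 with the constant K = -4.
Since F is not a descendant of the intervened variable, it is unaffected.
D = 3 if H >= 0 else 5  [with H=-3]  = 5
F = D^2 + H  [with D=5, H=-3]  = 22

22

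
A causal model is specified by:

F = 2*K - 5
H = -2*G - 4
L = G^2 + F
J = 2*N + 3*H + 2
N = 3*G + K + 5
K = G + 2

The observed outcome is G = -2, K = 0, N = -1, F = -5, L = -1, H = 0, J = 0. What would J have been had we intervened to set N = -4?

-6

The intervention breaks the incoming arrows to N: N = 3*G + K + 5 no longer applies, and N = -4.
H = -2*G - 4  [with G=-2]  = 0
J = 2*N + 3*H + 2  [with N=-4, H=0]  = -6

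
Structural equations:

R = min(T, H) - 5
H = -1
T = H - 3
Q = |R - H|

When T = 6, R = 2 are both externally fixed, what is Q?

3

Setting T = 6, R = 2 by intervention discards those variables' equations.
Q = |R - H|  [with R=2, H=-1]  = 3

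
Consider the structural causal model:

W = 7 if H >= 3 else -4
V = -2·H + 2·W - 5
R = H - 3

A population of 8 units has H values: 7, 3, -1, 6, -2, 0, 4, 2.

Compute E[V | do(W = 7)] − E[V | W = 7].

5.25

The intervention sets W=7 in all 8 units regardless of H. Recomputing V per unit gives -5, 3, 11, -3, 13, 9, 1, 5; average 4.25.
Observing W=7 restricts to units where W's equation naturally yields 7: H ∈ {7, 3, 6, 4}. In that subpopulation V = -5, 3, -3, 1, mean -1.
Difference = 4.25 − (-1) = 5.25.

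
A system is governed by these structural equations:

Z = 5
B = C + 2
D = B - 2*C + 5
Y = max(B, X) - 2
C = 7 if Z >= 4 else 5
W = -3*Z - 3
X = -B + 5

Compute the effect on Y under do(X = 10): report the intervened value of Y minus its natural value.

Under do(X=10), the mechanism X = -B + 5 is discarded; X is fixed at 10.
C = 7 if Z >= 4 else 5  [with Z=5]  = 7
B = C + 2  [with C=7]  = 9
Y = max(B, X) - 2  [with B=9, X=10]  = 8
Without intervention: C = 7 if Z >= 4 else 5  [with Z=5]  = 7; B = C + 2  [with C=7]  = 9; X = -B + 5  [with B=9]  = -4; Y = max(B, X) - 2  [with B=9, X=-4]  = 7.
Change = 8 − 7 = 1.

1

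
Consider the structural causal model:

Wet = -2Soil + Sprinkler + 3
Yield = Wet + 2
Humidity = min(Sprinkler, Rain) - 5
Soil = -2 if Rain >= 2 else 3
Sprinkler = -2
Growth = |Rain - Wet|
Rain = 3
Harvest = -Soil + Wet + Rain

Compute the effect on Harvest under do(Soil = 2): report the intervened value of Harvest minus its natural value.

-12

The intervention breaks the incoming arrows to Soil: Soil = -2 if Rain >= 2 else 3 no longer applies, and Soil = 2.
Wet = -2Soil + Sprinkler + 3  [with Soil=2, Sprinkler=-2]  = -3
Harvest = -Soil + Wet + Rain  [with Soil=2, Wet=-3, Rain=3]  = -2
Without intervention: Soil = -2 if Rain >= 2 else 3  [with Rain=3]  = -2; Wet = -2Soil + Sprinkler + 3  [with Soil=-2, Sprinkler=-2]  = 5; Harvest = -Soil + Wet + Rain  [with Soil=-2, Wet=5, Rain=3]  = 10.
Change = -2 − 10 = -12.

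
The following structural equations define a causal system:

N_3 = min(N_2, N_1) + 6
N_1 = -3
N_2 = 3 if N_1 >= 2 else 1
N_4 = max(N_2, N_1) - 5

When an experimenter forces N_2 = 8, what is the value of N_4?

3

Under do(N_2=8), the mechanism N_2 = 3 if N_1 >= 2 else 1 is discarded; N_2 is fixed at 8.
N_4 = max(N_2, N_1) - 5  [with N_2=8, N_1=-3]  = 3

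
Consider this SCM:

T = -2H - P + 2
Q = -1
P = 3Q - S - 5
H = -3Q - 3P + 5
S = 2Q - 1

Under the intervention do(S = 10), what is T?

-104

do(S=10) replaces the equation S = 2Q - 1 with the constant S = 10.
P = 3Q - S - 5  [with Q=-1, S=10]  = -18
H = -3Q - 3P + 5  [with Q=-1, P=-18]  = 62
T = -2H - P + 2  [with H=62, P=-18]  = -104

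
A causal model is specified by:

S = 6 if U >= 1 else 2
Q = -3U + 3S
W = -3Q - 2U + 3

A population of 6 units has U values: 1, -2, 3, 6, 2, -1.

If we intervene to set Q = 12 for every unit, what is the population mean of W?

-36

do(Q=12) breaks Q's dependence on U. With Q=12 fixed, W across the units is -35, -29, -39, -45, -37, -31, mean -36.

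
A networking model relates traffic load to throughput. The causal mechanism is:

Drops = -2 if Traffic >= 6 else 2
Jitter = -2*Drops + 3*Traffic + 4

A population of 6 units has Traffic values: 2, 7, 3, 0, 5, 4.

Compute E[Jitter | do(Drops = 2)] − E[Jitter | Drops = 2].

Every unit gets Drops=2 under the intervention. Jitter values become 6, 21, 9, 0, 15, 12; E[Jitter|do(Drops=2)] = 10.5.
E[Jitter|Drops=2] averages over only the 5 units with Drops=2 (Traffic = 2, 3, 0, 5, 4): Jitter = 6, 9, 0, 15, 12, mean 8.4.
Difference = 10.5 − 8.4 = 2.1.

2.1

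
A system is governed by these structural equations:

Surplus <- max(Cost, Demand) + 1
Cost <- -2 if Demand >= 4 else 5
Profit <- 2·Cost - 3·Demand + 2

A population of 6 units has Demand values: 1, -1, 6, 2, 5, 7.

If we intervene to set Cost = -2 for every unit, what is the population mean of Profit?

The intervention sets Cost=-2 in all 6 units regardless of Demand. Recomputing Profit per unit gives -5, 1, -20, -8, -17, -23; average -12.

-12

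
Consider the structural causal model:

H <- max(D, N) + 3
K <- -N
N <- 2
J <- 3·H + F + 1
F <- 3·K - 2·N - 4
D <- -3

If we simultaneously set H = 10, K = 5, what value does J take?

38

The joint intervention fixes H = 10, K = 5, removing each variable's own equation.
F = 3·K - 2·N - 4  [with K=5, N=2]  = 7
J = 3·H + F + 1  [with H=10, F=7]  = 38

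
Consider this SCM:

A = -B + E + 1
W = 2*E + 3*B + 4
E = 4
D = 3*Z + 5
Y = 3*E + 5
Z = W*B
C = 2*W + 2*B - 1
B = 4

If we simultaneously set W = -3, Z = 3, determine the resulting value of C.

Setting W = -3, Z = 3 by intervention discards those variables' equations.
C = 2*W + 2*B - 1  [with W=-3, B=4]  = 1

1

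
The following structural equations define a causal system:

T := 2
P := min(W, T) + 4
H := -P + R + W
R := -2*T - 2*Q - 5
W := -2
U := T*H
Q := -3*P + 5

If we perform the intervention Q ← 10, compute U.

-66

The intervention breaks the incoming arrows to Q: Q := -3*P + 5 no longer applies, and Q = 10.
P = min(W, T) + 4  [with W=-2, T=2]  = 2
R = -2*T - 2*Q - 5  [with T=2, Q=10]  = -29
H = -P + R + W  [with P=2, R=-29, W=-2]  = -33
U = T*H  [with T=2, H=-33]  = -66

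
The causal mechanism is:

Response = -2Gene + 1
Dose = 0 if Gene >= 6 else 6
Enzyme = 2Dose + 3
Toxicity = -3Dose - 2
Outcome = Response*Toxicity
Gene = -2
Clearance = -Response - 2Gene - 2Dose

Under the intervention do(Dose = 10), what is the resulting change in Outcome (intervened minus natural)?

Under do(Dose=10), the mechanism Dose = 0 if Gene >= 6 else 6 is discarded; Dose is fixed at 10.
Response = -2Gene + 1  [with Gene=-2]  = 5
Toxicity = -3Dose - 2  [with Dose=10]  = -32
Outcome = Response*Toxicity  [with Response=5, Toxicity=-32]  = -160
Without intervention: Dose = 0 if Gene >= 6 else 6  [with Gene=-2]  = 6; Response = -2Gene + 1  [with Gene=-2]  = 5; Toxicity = -3Dose - 2  [with Dose=6]  = -20; Outcome = Response*Toxicity  [with Response=5, Toxicity=-20]  = -100.
Change = -160 − (-100) = -60.

-60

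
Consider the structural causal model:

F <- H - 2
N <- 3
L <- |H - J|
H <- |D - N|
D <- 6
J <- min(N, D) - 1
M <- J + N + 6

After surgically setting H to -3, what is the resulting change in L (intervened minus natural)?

The intervention breaks the incoming arrows to H: H <- |D - N| no longer applies, and H = -3.
J = min(N, D) - 1  [with N=3, D=6]  = 2
L = |H - J|  [with H=-3, J=2]  = 5
Without intervention: H = |D - N|  [with D=6, N=3]  = 3; J = min(N, D) - 1  [with N=3, D=6]  = 2; L = |H - J|  [with H=3, J=2]  = 1.
Change = 5 − 1 = 4.

4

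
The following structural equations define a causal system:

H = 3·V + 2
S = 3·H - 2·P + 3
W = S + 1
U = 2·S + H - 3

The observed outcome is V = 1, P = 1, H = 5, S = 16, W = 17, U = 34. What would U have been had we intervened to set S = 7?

16

Under do(S=7), the mechanism S = 3·H - 2·P + 3 is discarded; S is fixed at 7.
H = 3·V + 2  [with V=1]  = 5
U = 2·S + H - 3  [with S=7, H=5]  = 16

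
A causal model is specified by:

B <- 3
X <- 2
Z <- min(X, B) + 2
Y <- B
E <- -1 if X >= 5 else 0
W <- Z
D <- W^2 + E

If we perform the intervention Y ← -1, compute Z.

Under do(Y=-1), the mechanism Y <- B is discarded; Y is fixed at -1.
Since Z is not a descendant of the intervened variable, it is unaffected.
Z = min(X, B) + 2  [with X=2, B=3]  = 4

4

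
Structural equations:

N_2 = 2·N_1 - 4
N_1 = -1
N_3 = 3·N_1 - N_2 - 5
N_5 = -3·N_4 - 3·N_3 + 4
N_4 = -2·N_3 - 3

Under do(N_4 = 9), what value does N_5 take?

-17

Intervening sets N_4 = 9 and removes its equation (N_4 = -2·N_3 - 3).
N_2 = 2·N_1 - 4  [with N_1=-1]  = -6
N_3 = 3·N_1 - N_2 - 5  [with N_1=-1, N_2=-6]  = -2
N_5 = -3·N_4 - 3·N_3 + 4  [with N_4=9, N_3=-2]  = -17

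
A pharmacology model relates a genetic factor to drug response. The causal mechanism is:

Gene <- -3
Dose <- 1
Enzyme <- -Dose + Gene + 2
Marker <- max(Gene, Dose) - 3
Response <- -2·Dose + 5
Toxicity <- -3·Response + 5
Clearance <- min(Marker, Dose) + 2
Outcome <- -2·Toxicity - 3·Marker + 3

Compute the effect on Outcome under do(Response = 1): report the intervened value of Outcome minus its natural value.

do(Response=1) replaces the equation Response <- -2·Dose + 5 with the constant Response = 1.
Marker = max(Gene, Dose) - 3  [with Gene=-3, Dose=1]  = -2
Toxicity = -3·Response + 5  [with Response=1]  = 2
Outcome = -2·Toxicity - 3·Marker + 3  [with Toxicity=2, Marker=-2]  = 5
Without intervention: Marker = max(Gene, Dose) - 3  [with Gene=-3, Dose=1]  = -2; Response = -2·Dose + 5  [with Dose=1]  = 3; Toxicity = -3·Response + 5  [with Response=3]  = -4; Outcome = -2·Toxicity - 3·Marker + 3  [with Toxicity=-4, Marker=-2]  = 17.
Change = 5 − 17 = -12.

-12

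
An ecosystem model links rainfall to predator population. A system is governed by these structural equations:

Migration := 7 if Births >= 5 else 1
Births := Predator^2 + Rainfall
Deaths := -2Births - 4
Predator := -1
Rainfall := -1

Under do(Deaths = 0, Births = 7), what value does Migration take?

The joint intervention fixes Deaths = 0, Births = 7, removing each variable's own equation.
Migration = 7 if Births >= 5 else 1  [with Births=7]  = 7

7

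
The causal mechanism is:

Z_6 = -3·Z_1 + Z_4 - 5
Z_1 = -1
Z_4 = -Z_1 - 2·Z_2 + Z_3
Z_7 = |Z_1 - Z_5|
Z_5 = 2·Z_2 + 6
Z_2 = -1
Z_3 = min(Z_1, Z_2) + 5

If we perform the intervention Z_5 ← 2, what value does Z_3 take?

do(Z_5=2) replaces the equation Z_5 = 2·Z_2 + 6 with the constant Z_5 = 2.
Z_3 is not downstream of the intervention, so its value is determined by the original equations.
Z_3 = min(Z_1, Z_2) + 5  [with Z_1=-1, Z_2=-1]  = 4

4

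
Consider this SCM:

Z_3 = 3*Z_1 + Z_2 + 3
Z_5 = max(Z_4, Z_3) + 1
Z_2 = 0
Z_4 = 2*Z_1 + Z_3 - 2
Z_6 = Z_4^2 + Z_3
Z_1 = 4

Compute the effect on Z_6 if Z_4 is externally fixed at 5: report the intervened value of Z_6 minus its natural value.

-416

Under do(Z_4=5), the mechanism Z_4 = 2*Z_1 + Z_3 - 2 is discarded; Z_4 is fixed at 5.
Z_3 = 3*Z_1 + Z_2 + 3  [with Z_1=4, Z_2=0]  = 15
Z_6 = Z_4^2 + Z_3  [with Z_4=5, Z_3=15]  = 40
Without intervention: Z_3 = 3*Z_1 + Z_2 + 3  [with Z_1=4, Z_2=0]  = 15; Z_4 = 2*Z_1 + Z_3 - 2  [with Z_1=4, Z_3=15]  = 21; Z_6 = Z_4^2 + Z_3  [with Z_4=21, Z_3=15]  = 456.
Change = 40 − 456 = -416.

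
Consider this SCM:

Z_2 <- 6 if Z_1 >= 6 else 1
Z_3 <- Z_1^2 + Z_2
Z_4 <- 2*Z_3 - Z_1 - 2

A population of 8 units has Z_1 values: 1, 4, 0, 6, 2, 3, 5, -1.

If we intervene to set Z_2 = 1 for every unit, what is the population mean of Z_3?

do(Z_2=1) breaks Z_2's dependence on Z_1. With Z_2=1 fixed, Z_3 across the units is 2, 17, 1, 37, 5, 10, 26, 2, mean 12.5.

12.5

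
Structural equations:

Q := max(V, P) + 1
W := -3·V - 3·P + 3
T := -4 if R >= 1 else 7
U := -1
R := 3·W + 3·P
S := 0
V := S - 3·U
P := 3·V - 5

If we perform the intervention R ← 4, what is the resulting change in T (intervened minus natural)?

Intervening sets R = 4 and removes its equation (R := 3·W + 3·P).
T = -4 if R >= 1 else 7  [with R=4]  = -4
Without intervention: V = S - 3·U  [with S=0, U=-1]  = 3; P = 3·V - 5  [with V=3]  = 4; W = -3·V - 3·P + 3  [with V=3, P=4]  = -18; R = 3·W + 3·P  [with W=-18, P=4]  = -42; T = -4 if R >= 1 else 7  [with R=-42]  = 7.
Change = -4 − 7 = -11.

-11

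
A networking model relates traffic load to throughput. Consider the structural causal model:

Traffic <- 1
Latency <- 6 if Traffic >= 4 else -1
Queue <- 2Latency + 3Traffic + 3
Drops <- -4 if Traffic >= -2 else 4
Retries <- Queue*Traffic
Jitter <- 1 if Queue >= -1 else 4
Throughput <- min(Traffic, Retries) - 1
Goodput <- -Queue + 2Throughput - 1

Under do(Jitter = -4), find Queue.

do(Jitter=-4) replaces the equation Jitter <- 1 if Queue >= -1 else 4 with the constant Jitter = -4.
Queue is not downstream of the intervention, so its value is determined by the original equations.
Latency = 6 if Traffic >= 4 else -1  [with Traffic=1]  = -1
Queue = 2Latency + 3Traffic + 3  [with Latency=-1, Traffic=1]  = 4

4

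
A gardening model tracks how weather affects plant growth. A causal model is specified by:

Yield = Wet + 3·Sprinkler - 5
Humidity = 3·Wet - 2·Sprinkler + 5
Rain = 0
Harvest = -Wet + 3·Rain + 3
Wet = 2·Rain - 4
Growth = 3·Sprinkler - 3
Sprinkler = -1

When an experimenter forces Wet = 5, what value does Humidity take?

22

do(Wet=5) replaces the equation Wet = 2·Rain - 4 with the constant Wet = 5.
Humidity = 3·Wet - 2·Sprinkler + 5  [with Wet=5, Sprinkler=-1]  = 22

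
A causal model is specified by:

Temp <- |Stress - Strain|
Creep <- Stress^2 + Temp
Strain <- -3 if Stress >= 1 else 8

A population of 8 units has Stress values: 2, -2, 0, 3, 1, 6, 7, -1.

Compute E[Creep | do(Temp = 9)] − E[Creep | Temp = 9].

-5.5

The intervention sets Temp=9 in all 8 units regardless of Stress. Recomputing Creep per unit gives 13, 13, 9, 18, 10, 45, 58, 10; average 22.
Observing Temp=9 restricts to units where Temp's equation naturally yields 9: Stress ∈ {6, -1}. In that subpopulation Creep = 45, 10, mean 27.5.
Difference = 22 − 27.5 = -5.5.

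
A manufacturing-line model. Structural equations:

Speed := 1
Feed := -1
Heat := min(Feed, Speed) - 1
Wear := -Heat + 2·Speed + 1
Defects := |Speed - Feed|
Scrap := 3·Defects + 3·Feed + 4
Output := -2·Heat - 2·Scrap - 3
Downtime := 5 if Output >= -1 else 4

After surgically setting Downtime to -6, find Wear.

5

The intervention breaks the incoming arrows to Downtime: Downtime := 5 if Output >= -1 else 4 no longer applies, and Downtime = -6.
Since Wear is not a descendant of the intervened variable, it is unaffected.
Heat = min(Feed, Speed) - 1  [with Feed=-1, Speed=1]  = -2
Wear = -Heat + 2·Speed + 1  [with Heat=-2, Speed=1]  = 5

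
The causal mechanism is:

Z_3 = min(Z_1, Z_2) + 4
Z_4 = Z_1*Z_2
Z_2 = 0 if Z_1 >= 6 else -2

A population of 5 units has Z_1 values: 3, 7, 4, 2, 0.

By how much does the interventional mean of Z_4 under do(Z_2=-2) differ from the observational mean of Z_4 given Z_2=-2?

-1.9

The intervention sets Z_2=-2 in all 5 units regardless of Z_1. Recomputing Z_4 per unit gives -6, -14, -8, -4, 0; average -6.4.
Conditioning on Z_2=-2 selects the 4 unit(s) with Z_1 ∈ {3, 4, 2, 0}. Their Z_4 values: -6, -8, -4, 0. Mean = -4.5.
Difference = -6.4 − (-4.5) = -1.9.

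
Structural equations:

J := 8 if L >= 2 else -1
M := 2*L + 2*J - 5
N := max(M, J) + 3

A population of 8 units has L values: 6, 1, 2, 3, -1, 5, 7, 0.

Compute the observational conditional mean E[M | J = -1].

E[M|J=-1] averages over only the 3 units with J=-1 (L = 1, -1, 0): M = -5, -9, -7, mean -7.

-7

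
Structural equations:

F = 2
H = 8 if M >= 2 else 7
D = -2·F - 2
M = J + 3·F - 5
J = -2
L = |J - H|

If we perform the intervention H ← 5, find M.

-1

Under do(H=5), the mechanism H = 8 if M >= 2 else 7 is discarded; H is fixed at 5.
Since M is not a descendant of the intervened variable, it is unaffected.
M = J + 3·F - 5  [with J=-2, F=2]  = -1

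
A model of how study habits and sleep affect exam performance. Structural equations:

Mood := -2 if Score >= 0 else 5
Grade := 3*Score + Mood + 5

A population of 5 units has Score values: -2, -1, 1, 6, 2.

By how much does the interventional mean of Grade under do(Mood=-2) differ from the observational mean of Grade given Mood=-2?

Every unit gets Mood=-2 under the intervention. Grade values become -3, 0, 6, 21, 9; E[Grade|do(Mood=-2)] = 6.6.
E[Grade|Mood=-2] averages over only the 3 units with Mood=-2 (Score = 1, 6, 2): Grade = 6, 21, 9, mean 12.
Difference = 6.6 − 12 = -5.4.

-5.4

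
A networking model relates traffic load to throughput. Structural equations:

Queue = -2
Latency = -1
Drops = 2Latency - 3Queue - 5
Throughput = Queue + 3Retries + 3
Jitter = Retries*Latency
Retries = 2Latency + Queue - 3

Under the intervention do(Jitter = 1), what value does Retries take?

The intervention breaks the incoming arrows to Jitter: Jitter = Retries*Latency no longer applies, and Jitter = 1.
Since Retries is not a descendant of the intervened variable, it is unaffected.
Retries = 2Latency + Queue - 3  [with Latency=-1, Queue=-2]  = -7

-7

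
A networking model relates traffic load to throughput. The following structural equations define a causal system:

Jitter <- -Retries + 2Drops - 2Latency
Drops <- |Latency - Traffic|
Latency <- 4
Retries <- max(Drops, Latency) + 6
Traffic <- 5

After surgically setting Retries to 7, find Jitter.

-13

Intervening sets Retries = 7 and removes its equation (Retries <- max(Drops, Latency) + 6).
Drops = |Latency - Traffic|  [with Latency=4, Traffic=5]  = 1
Jitter = -Retries + 2Drops - 2Latency  [with Retries=7, Drops=1, Latency=4]  = -13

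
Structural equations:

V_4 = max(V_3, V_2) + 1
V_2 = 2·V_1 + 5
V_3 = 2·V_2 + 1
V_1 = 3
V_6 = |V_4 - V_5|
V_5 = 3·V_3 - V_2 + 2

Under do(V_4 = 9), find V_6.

51

Under do(V_4=9), the mechanism V_4 = max(V_3, V_2) + 1 is discarded; V_4 is fixed at 9.
V_2 = 2·V_1 + 5  [with V_1=3]  = 11
V_3 = 2·V_2 + 1  [with V_2=11]  = 23
V_5 = 3·V_3 - V_2 + 2  [with V_3=23, V_2=11]  = 60
V_6 = |V_4 - V_5|  [with V_4=9, V_5=60]  = 51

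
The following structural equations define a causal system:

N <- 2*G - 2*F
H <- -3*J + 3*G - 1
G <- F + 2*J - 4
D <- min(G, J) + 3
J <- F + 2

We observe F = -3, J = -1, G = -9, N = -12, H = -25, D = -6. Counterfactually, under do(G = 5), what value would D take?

2

The intervention breaks the incoming arrows to G: G <- F + 2*J - 4 no longer applies, and G = 5.
J = F + 2  [with F=-3]  = -1
D = min(G, J) + 3  [with G=5, J=-1]  = 2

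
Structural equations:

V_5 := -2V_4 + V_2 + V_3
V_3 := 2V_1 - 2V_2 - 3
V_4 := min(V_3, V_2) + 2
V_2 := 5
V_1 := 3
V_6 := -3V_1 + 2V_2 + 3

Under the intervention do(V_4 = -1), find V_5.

Intervening sets V_4 = -1 and removes its equation (V_4 := min(V_3, V_2) + 2).
V_3 = 2V_1 - 2V_2 - 3  [with V_1=3, V_2=5]  = -7
V_5 = -2V_4 + V_2 + V_3  [with V_4=-1, V_2=5, V_3=-7]  = 0

0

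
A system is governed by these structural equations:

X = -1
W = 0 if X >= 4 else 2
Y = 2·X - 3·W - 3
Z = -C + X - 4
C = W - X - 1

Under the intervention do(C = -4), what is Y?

do(C=-4) replaces the equation C = W - X - 1 with the constant C = -4.
Y is not downstream of the intervention, so its value is determined by the original equations.
W = 0 if X >= 4 else 2  [with X=-1]  = 2
Y = 2·X - 3·W - 3  [with X=-1, W=2]  = -11

-11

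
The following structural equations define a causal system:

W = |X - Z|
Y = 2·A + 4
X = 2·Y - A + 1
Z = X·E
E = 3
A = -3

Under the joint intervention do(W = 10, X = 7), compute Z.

21

Setting W = 10, X = 7 by intervention discards those variables' equations.
Z = X·E  [with X=7, E=3]  = 21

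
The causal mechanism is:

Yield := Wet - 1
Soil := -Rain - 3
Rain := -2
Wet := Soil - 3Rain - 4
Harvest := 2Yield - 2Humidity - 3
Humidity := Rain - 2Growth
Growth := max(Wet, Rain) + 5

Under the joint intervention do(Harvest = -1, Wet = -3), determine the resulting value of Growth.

The joint intervention fixes Harvest = -1, Wet = -3, removing each variable's own equation.
Growth = max(Wet, Rain) + 5  [with Wet=-3, Rain=-2]  = 3

3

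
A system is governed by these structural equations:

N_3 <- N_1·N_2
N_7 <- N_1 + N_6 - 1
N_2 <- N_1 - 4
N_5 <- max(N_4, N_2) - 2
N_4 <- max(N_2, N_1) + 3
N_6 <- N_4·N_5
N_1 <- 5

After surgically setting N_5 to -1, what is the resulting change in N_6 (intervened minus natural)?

The intervention breaks the incoming arrows to N_5: N_5 <- max(N_4, N_2) - 2 no longer applies, and N_5 = -1.
N_2 = N_1 - 4  [with N_1=5]  = 1
N_4 = max(N_2, N_1) + 3  [with N_2=1, N_1=5]  = 8
N_6 = N_4·N_5  [with N_4=8, N_5=-1]  = -8
Without intervention: N_2 = N_1 - 4  [with N_1=5]  = 1; N_4 = max(N_2, N_1) + 3  [with N_2=1, N_1=5]  = 8; N_5 = max(N_4, N_2) - 2  [with N_4=8, N_2=1]  = 6; N_6 = N_4·N_5  [with N_4=8, N_5=6]  = 48.
Change = -8 − 48 = -56.

-56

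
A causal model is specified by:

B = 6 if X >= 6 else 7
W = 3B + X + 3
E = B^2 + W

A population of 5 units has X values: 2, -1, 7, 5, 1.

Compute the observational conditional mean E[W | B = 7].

25.75

Observing B=7 restricts to units where B's equation naturally yields 7: X ∈ {2, -1, 5, 1}. In that subpopulation W = 26, 23, 29, 25, mean 25.75.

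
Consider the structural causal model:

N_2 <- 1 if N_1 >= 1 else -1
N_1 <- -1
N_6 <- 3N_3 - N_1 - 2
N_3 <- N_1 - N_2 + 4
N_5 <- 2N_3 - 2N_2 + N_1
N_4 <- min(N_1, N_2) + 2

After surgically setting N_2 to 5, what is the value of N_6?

Under do(N_2=5), the mechanism N_2 <- 1 if N_1 >= 1 else -1 is discarded; N_2 is fixed at 5.
N_3 = N_1 - N_2 + 4  [with N_1=-1, N_2=5]  = -2
N_6 = 3N_3 - N_1 - 2  [with N_3=-2, N_1=-1]  = -7

-7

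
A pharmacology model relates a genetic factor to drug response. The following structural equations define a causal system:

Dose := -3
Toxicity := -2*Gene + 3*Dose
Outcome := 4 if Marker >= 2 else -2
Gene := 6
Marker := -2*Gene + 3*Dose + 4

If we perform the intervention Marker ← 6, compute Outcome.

do(Marker=6) replaces the equation Marker := -2*Gene + 3*Dose + 4 with the constant Marker = 6.
Outcome = 4 if Marker >= 2 else -2  [with Marker=6]  = 4

4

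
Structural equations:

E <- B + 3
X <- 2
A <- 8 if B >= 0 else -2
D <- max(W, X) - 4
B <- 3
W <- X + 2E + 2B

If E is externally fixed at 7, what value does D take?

do(E=7) replaces the equation E <- B + 3 with the constant E = 7.
W = X + 2E + 2B  [with X=2, E=7, B=3]  = 22
D = max(W, X) - 4  [with W=22, X=2]  = 18

18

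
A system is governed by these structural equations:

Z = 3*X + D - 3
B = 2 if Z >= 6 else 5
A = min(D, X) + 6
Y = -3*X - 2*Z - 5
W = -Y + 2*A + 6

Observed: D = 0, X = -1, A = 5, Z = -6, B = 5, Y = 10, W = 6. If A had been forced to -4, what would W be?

The intervention breaks the incoming arrows to A: A = min(D, X) + 6 no longer applies, and A = -4.
Z = 3*X + D - 3  [with X=-1, D=0]  = -6
Y = -3*X - 2*Z - 5  [with X=-1, Z=-6]  = 10
W = -Y + 2*A + 6  [with Y=10, A=-4]  = -12

-12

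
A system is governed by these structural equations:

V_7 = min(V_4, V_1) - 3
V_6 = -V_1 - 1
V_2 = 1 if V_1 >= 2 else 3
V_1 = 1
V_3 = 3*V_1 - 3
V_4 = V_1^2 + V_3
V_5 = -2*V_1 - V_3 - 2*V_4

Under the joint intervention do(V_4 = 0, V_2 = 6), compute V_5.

-2

The joint intervention fixes V_4 = 0, V_2 = 6, removing each variable's own equation.
V_3 = 3*V_1 - 3  [with V_1=1]  = 0
V_5 = -2*V_1 - V_3 - 2*V_4  [with V_1=1, V_3=0, V_4=0]  = -2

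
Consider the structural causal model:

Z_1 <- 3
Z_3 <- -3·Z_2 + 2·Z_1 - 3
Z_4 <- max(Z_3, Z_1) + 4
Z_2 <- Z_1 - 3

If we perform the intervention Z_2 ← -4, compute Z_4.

Under do(Z_2=-4), the mechanism Z_2 <- Z_1 - 3 is discarded; Z_2 is fixed at -4.
Z_3 = -3·Z_2 + 2·Z_1 - 3  [with Z_2=-4, Z_1=3]  = 15
Z_4 = max(Z_3, Z_1) + 4  [with Z_3=15, Z_1=3]  = 19

19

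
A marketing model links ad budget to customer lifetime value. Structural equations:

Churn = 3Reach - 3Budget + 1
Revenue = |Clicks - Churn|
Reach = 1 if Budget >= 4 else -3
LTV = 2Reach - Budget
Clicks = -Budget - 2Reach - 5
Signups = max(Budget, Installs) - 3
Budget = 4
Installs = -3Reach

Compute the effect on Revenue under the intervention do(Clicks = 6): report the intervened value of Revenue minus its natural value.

11

The intervention breaks the incoming arrows to Clicks: Clicks = -Budget - 2Reach - 5 no longer applies, and Clicks = 6.
Reach = 1 if Budget >= 4 else -3  [with Budget=4]  = 1
Churn = 3Reach - 3Budget + 1  [with Reach=1, Budget=4]  = -8
Revenue = |Clicks - Churn|  [with Clicks=6, Churn=-8]  = 14
Without intervention: Reach = 1 if Budget >= 4 else -3  [with Budget=4]  = 1; Clicks = -Budget - 2Reach - 5  [with Budget=4, Reach=1]  = -11; Churn = 3Reach - 3Budget + 1  [with Reach=1, Budget=4]  = -8; Revenue = |Clicks - Churn|  [with Clicks=-11, Churn=-8]  = 3.
Change = 14 − 3 = 11.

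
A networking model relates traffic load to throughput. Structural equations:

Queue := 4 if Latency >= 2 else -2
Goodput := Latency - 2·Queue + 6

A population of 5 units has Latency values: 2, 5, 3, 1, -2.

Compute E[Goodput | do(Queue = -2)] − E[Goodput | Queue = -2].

The intervention sets Queue=-2 in all 5 units regardless of Latency. Recomputing Goodput per unit gives 12, 15, 13, 11, 8; average 11.8.
Observing Queue=-2 restricts to units where Queue's equation naturally yields -2: Latency ∈ {1, -2}. In that subpopulation Goodput = 11, 8, mean 9.5.
Difference = 11.8 − 9.5 = 2.3.

2.3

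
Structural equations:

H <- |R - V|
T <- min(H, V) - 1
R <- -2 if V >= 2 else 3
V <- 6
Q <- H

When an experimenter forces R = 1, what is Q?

do(R=1) replaces the equation R <- -2 if V >= 2 else 3 with the constant R = 1.
H = |R - V|  [with R=1, V=6]  = 5
Q = H  [with H=5]  = 5

5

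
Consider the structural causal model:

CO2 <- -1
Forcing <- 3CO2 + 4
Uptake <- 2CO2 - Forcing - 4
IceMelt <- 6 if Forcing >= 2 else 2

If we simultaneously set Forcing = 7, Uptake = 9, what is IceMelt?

6

The joint intervention fixes Forcing = 7, Uptake = 9, removing each variable's own equation.
IceMelt = 6 if Forcing >= 2 else 2  [with Forcing=7]  = 6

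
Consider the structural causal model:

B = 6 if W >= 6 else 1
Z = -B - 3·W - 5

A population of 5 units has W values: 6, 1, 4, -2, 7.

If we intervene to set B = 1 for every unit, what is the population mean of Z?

The intervention sets B=1 in all 5 units regardless of W. Recomputing Z per unit gives -24, -9, -18, 0, -27; average -15.6.

-15.6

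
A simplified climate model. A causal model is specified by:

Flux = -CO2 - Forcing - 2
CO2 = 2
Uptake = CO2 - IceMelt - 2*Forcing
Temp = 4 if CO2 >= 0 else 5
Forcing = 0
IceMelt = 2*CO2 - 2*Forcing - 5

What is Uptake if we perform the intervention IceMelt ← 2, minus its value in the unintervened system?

-3

Under do(IceMelt=2), the mechanism IceMelt = 2*CO2 - 2*Forcing - 5 is discarded; IceMelt is fixed at 2.
Uptake = CO2 - IceMelt - 2*Forcing  [with CO2=2, IceMelt=2, Forcing=0]  = 0
Without intervention: IceMelt = 2*CO2 - 2*Forcing - 5  [with CO2=2, Forcing=0]  = -1; Uptake = CO2 - IceMelt - 2*Forcing  [with CO2=2, IceMelt=-1, Forcing=0]  = 3.
Change = 0 − 3 = -3.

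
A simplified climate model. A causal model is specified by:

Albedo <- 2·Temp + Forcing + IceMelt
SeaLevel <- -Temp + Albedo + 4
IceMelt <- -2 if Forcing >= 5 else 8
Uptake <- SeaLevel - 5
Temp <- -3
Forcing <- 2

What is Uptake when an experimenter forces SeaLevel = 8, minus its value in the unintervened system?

-3

The intervention breaks the incoming arrows to SeaLevel: SeaLevel <- -Temp + Albedo + 4 no longer applies, and SeaLevel = 8.
Uptake = SeaLevel - 5  [with SeaLevel=8]  = 3
Without intervention: IceMelt = -2 if Forcing >= 5 else 8  [with Forcing=2]  = 8; Albedo = 2·Temp + Forcing + IceMelt  [with Temp=-3, Forcing=2, IceMelt=8]  = 4; SeaLevel = -Temp + Albedo + 4  [with Temp=-3, Albedo=4]  = 11; Uptake = SeaLevel - 5  [with SeaLevel=11]  = 6.
Change = 3 − 6 = -3.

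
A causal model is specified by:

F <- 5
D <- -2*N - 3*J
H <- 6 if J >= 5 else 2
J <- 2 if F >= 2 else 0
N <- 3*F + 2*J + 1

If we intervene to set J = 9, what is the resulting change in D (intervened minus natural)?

do(J=9) replaces the equation J <- 2 if F >= 2 else 0 with the constant J = 9.
N = 3*F + 2*J + 1  [with F=5, J=9]  = 34
D = -2*N - 3*J  [with N=34, J=9]  = -95
Without intervention: J = 2 if F >= 2 else 0  [with F=5]  = 2; N = 3*F + 2*J + 1  [with F=5, J=2]  = 20; D = -2*N - 3*J  [with N=20, J=2]  = -46.
Change = -95 − (-46) = -49.

-49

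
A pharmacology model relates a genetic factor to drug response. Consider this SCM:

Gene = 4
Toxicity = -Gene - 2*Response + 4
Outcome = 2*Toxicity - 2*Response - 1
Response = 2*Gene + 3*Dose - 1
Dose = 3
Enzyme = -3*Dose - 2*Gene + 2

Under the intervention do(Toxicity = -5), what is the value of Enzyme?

do(Toxicity=-5) replaces the equation Toxicity = -Gene - 2*Response + 4 with the constant Toxicity = -5.
Enzyme is not downstream of the intervention, so its value is determined by the original equations.
Enzyme = -3*Dose - 2*Gene + 2  [with Dose=3, Gene=4]  = -15

-15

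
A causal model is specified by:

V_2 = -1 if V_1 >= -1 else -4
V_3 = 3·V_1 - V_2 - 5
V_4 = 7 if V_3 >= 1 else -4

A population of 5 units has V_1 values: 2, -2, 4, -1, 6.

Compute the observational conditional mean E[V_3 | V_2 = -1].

4.25

Conditioning on V_2=-1 selects the 4 unit(s) with V_1 ∈ {2, 4, -1, 6}. Their V_3 values: 2, 8, -7, 14. Mean = 4.25.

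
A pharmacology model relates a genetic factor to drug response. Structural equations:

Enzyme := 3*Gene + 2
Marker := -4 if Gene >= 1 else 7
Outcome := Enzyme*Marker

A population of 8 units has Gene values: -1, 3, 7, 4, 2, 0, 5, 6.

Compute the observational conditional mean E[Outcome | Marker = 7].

Observing Marker=7 restricts to units where Marker's equation naturally yields 7: Gene ∈ {-1, 0}. In that subpopulation Outcome = -7, 14, mean 3.5.

3.5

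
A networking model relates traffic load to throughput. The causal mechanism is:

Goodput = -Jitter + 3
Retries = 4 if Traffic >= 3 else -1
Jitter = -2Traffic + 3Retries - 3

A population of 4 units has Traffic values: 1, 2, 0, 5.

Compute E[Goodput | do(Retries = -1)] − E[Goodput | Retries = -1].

2

Every unit gets Retries=-1 under the intervention. Goodput values become 11, 13, 9, 19; E[Goodput|do(Retries=-1)] = 13.
Observing Retries=-1 restricts to units where Retries's equation naturally yields -1: Traffic ∈ {1, 2, 0}. In that subpopulation Goodput = 11, 13, 9, mean 11.
Difference = 13 − 11 = 2.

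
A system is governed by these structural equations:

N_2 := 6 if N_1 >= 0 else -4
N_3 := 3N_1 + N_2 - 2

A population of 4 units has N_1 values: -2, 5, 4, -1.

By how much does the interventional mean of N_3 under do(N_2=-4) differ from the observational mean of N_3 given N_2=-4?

9

Under do(N_2=-4), N_2's equation is replaced by N_2=-4 for every unit. Per-unit N_3: -12, 9, 6, -9. Mean = -1.5.
Conditioning on N_2=-4 selects the 2 unit(s) with N_1 ∈ {-2, -1}. Their N_3 values: -12, -9. Mean = -10.5.
Difference = -1.5 − (-10.5) = 9.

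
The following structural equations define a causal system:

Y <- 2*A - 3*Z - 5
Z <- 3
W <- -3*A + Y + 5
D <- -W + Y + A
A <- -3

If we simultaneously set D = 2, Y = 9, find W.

23

Under do(D = 2, Y = 9), each intervened variable's structural equation is replaced by its fixed value.
W = -3*A + Y + 5  [with A=-3, Y=9]  = 23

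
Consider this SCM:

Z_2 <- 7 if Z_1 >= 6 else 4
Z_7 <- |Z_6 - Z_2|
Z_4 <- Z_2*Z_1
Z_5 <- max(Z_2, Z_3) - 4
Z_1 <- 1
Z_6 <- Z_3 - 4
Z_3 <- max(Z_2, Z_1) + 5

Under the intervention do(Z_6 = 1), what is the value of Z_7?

Intervening sets Z_6 = 1 and removes its equation (Z_6 <- Z_3 - 4).
Z_2 = 7 if Z_1 >= 6 else 4  [with Z_1=1]  = 4
Z_7 = |Z_6 - Z_2|  [with Z_6=1, Z_2=4]  = 3

3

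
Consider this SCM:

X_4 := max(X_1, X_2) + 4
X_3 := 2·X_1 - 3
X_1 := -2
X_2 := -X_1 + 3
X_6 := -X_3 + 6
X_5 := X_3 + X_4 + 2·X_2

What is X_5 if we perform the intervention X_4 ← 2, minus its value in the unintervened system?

Intervening sets X_4 = 2 and removes its equation (X_4 := max(X_1, X_2) + 4).
X_2 = -X_1 + 3  [with X_1=-2]  = 5
X_3 = 2·X_1 - 3  [with X_1=-2]  = -7
X_5 = X_3 + X_4 + 2·X_2  [with X_3=-7, X_4=2, X_2=5]  = 5
Without intervention: X_2 = -X_1 + 3  [with X_1=-2]  = 5; X_3 = 2·X_1 - 3  [with X_1=-2]  = -7; X_4 = max(X_1, X_2) + 4  [with X_1=-2, X_2=5]  = 9; X_5 = X_3 + X_4 + 2·X_2  [with X_3=-7, X_4=9, X_2=5]  = 12.
Change = 5 − 12 = -7.

-7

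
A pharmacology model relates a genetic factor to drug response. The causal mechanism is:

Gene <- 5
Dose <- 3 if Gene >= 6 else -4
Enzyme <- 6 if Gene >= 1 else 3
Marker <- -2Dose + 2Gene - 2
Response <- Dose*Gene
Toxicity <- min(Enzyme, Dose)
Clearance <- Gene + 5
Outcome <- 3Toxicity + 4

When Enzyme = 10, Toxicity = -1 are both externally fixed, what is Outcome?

Setting Enzyme = 10, Toxicity = -1 by intervention discards those variables' equations.
Outcome = 3Toxicity + 4  [with Toxicity=-1]  = 1

1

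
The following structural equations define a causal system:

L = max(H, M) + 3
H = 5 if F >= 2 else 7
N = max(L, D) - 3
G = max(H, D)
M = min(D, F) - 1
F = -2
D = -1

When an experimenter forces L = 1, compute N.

-2

Intervening sets L = 1 and removes its equation (L = max(H, M) + 3).
N = max(L, D) - 3  [with L=1, D=-1]  = -2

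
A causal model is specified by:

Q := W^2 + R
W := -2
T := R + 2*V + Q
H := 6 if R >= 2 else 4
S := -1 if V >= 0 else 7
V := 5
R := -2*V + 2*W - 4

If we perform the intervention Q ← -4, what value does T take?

-12

The intervention breaks the incoming arrows to Q: Q := W^2 + R no longer applies, and Q = -4.
R = -2*V + 2*W - 4  [with V=5, W=-2]  = -18
T = R + 2*V + Q  [with R=-18, V=5, Q=-4]  = -12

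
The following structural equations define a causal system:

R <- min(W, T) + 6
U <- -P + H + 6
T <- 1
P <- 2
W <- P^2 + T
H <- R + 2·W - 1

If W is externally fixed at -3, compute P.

Under do(W=-3), the mechanism W <- P^2 + T is discarded; W is fixed at -3.
Since P is not a descendant of the intervened variable, it is unaffected.

2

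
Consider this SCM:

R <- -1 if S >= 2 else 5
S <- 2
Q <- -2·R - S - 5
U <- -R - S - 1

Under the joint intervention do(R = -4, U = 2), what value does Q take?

The joint intervention fixes R = -4, U = 2, removing each variable's own equation.
Q = -2·R - S - 5  [with R=-4, S=2]  = 1

1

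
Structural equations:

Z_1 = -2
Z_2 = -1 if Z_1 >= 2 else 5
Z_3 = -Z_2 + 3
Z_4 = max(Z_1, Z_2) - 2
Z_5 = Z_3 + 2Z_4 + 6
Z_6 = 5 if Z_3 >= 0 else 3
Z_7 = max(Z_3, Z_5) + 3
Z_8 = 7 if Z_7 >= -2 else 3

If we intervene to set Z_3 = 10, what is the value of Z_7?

The intervention breaks the incoming arrows to Z_3: Z_3 = -Z_2 + 3 no longer applies, and Z_3 = 10.
Z_2 = -1 if Z_1 >= 2 else 5  [with Z_1=-2]  = 5
Z_4 = max(Z_1, Z_2) - 2  [with Z_1=-2, Z_2=5]  = 3
Z_5 = Z_3 + 2Z_4 + 6  [with Z_3=10, Z_4=3]  = 22
Z_7 = max(Z_3, Z_5) + 3  [with Z_3=10, Z_5=22]  = 25

25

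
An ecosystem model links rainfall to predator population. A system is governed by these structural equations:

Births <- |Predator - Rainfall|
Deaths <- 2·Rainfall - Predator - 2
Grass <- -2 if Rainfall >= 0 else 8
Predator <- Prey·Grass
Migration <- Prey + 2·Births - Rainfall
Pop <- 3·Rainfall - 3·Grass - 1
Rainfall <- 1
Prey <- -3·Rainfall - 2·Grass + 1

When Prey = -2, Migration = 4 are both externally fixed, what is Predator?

4

The joint intervention fixes Prey = -2, Migration = 4, removing each variable's own equation.
Grass = -2 if Rainfall >= 0 else 8  [with Rainfall=1]  = -2
Predator = Prey·Grass  [with Prey=-2, Grass=-2]  = 4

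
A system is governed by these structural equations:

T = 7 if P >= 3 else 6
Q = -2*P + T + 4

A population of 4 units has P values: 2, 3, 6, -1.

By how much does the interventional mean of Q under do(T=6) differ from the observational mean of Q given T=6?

Every unit gets T=6 under the intervention. Q values become 6, 4, -2, 12; E[Q|do(T=6)] = 5.
E[Q|T=6] averages over only the 2 units with T=6 (P = 2, -1): Q = 6, 12, mean 9.
Difference = 5 − 9 = -4.

-4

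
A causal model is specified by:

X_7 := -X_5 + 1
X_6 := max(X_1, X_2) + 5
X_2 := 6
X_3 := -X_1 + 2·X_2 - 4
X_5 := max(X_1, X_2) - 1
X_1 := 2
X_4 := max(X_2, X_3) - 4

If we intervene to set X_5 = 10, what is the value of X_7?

Under do(X_5=10), the mechanism X_5 := max(X_1, X_2) - 1 is discarded; X_5 is fixed at 10.
X_7 = -X_5 + 1  [with X_5=10]  = -9

-9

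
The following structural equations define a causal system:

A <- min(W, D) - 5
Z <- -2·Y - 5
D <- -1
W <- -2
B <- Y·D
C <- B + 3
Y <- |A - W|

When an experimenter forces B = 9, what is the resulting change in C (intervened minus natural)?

14

The intervention breaks the incoming arrows to B: B <- Y·D no longer applies, and B = 9.
C = B + 3  [with B=9]  = 12
Without intervention: A = min(W, D) - 5  [with W=-2, D=-1]  = -7; Y = |A - W|  [with A=-7, W=-2]  = 5; B = Y·D  [with Y=5, D=-1]  = -5; C = B + 3  [with B=-5]  = -2.
Change = 12 − (-2) = 14.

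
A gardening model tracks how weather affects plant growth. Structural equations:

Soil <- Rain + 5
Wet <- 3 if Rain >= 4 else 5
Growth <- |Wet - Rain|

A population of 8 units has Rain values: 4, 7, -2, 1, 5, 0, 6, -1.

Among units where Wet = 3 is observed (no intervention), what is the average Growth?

2.5

Observing Wet=3 restricts to units where Wet's equation naturally yields 3: Rain ∈ {4, 7, 5, 6}. In that subpopulation Growth = 1, 4, 2, 3, mean 2.5.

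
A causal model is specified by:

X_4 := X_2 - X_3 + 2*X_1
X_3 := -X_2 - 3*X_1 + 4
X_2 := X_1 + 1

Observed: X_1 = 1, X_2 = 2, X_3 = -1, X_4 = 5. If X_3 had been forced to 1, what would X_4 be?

3

The intervention breaks the incoming arrows to X_3: X_3 := -X_2 - 3*X_1 + 4 no longer applies, and X_3 = 1.
X_2 = X_1 + 1  [with X_1=1]  = 2
X_4 = X_2 - X_3 + 2*X_1  [with X_2=2, X_3=1, X_1=1]  = 3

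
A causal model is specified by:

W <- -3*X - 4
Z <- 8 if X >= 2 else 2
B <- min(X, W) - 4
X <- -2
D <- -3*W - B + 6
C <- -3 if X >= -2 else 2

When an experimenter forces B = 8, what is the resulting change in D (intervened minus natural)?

-14

The intervention breaks the incoming arrows to B: B <- min(X, W) - 4 no longer applies, and B = 8.
W = -3*X - 4  [with X=-2]  = 2
D = -3*W - B + 6  [with W=2, B=8]  = -8
Without intervention: W = -3*X - 4  [with X=-2]  = 2; B = min(X, W) - 4  [with X=-2, W=2]  = -6; D = -3*W - B + 6  [with W=2, B=-6]  = 6.
Change = -8 − 6 = -14.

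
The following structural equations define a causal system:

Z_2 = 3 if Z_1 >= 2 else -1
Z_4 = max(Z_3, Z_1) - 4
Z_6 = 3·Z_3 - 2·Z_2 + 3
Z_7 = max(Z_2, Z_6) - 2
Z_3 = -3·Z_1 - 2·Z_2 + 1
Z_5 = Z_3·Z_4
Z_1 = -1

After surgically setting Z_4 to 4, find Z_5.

Intervening sets Z_4 = 4 and removes its equation (Z_4 = max(Z_3, Z_1) - 4).
Z_2 = 3 if Z_1 >= 2 else -1  [with Z_1=-1]  = -1
Z_3 = -3·Z_1 - 2·Z_2 + 1  [with Z_1=-1, Z_2=-1]  = 6
Z_5 = Z_3·Z_4  [with Z_3=6, Z_4=4]  = 24

24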